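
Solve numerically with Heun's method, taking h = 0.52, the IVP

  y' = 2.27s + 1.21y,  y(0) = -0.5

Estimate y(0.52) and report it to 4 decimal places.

-0.6067

Heun: k1 = f(s_n, y_n); k2 = f(s_n + h, y_n + h·k1); y_{n+1} = y_n + (h/2)·(k1 + k2).
s=0.000000, y=-0.500000:
  k1 = f(0.000000, -0.500000) = -0.605000
  k2 = f(0.520000, -0.814600) = 0.194734
  y ← -0.500000 + (0.52/2)·(-0.605000 + 0.194734) = -0.606669
y(0.52) ≈ -0.6067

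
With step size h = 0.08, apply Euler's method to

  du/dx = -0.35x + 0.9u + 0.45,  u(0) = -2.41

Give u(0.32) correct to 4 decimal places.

-3.0365

Euler: u_{n+1} = u_n + h·f(x_n, u_n).
x=0.000000, u=-2.410000: f=-1.719000 → u ← -2.410000 + 0.08·(-1.719000) = -2.547520
x=0.080000, u=-2.547520: f=-1.870768 → u ← -2.547520 + 0.08·(-1.870768) = -2.697181
x=0.160000, u=-2.697181: f=-2.033463 → u ← -2.697181 + 0.08·(-2.033463) = -2.859859
x=0.240000, u=-2.859859: f=-2.207873 → u ← -2.859859 + 0.08·(-2.207873) = -3.036488
u(0.32) ≈ -3.0365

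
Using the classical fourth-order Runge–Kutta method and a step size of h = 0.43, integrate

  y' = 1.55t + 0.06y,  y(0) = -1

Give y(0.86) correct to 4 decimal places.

-0.4698

RK4: k1 = f(t_n, y_n); k2 = f(t_n + h/2, y_n + (h/2)·k1); k3 = f(t_n + h/2, y_n + (h/2)·k2); k4 = f(t_n + h, y_n + h·k3); y_{n+1} = y_n + (h/6)·(k1 + 2k2 + 2k3 + k4).
t=0.000000, y=-1.000000:
  k1 = f(0.000000, -1.000000) = -0.060000
  k2 = f(0.215000, -1.012900) = 0.272476
  k3 = f(0.215000, -0.941418) = 0.276765
  k4 = f(0.430000, -0.880991) = 0.613641
  y ← -1.000000 + (0.43/6)·(k1 + 2k2 + 2k3 + k4) = -0.881598
t=0.430000, y=-0.881598:
  k1 = f(0.430000, -0.881598) = 0.613604
  k2 = f(0.645000, -0.749673) = 0.954770
  k3 = f(0.645000, -0.676322) = 0.959171
  k4 = f(0.860000, -0.469155) = 1.304851
  y ← -0.881598 + (0.43/6)·(k1 + 2k2 + 2k3 + k4) = -0.469777
y(0.86) ≈ -0.4698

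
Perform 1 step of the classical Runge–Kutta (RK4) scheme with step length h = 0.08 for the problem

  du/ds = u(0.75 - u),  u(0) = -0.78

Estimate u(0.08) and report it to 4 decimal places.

-0.8852

RK4: k1 = f(s_n, u_n); k2 = f(s_n + h/2, u_n + (h/2)·k1); k3 = f(s_n + h/2, u_n + (h/2)·k2); k4 = f(s_n + h, u_n + h·k3); u_{n+1} = u_n + (h/6)·(k1 + 2k2 + 2k3 + k4).
s=0.000000, u=-0.780000:
  k1 = f(0.000000, -0.780000) = -1.193400
  k2 = f(0.040000, -0.827736) = -1.305949
  k3 = f(0.040000, -0.832238) = -1.316798
  k4 = f(0.080000, -0.885344) = -1.447842
  u ← -0.780000 + (0.08/6)·(k1 + 2k2 + 2k3 + k4) = -0.885156
u(0.08) ≈ -0.8852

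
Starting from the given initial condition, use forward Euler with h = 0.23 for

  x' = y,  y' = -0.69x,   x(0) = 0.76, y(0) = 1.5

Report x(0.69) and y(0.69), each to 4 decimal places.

Euler on (x,y): x_{n+1} = x_n + h·x', y_{n+1} = y_n + h·y'.
0.000000: (0.760000, 1.500000); f=(1.500000, -0.524400) → (1.105000, 1.379388)
0.230000: (1.105000, 1.379388); f=(1.379388, -0.762450) → (1.422259, 1.204025)
0.460000: (1.422259, 1.204025); f=(1.204025, -0.981359) → (1.699185, 0.978312)
(x(0.69), y(0.69)) ≈ (1.6992, 0.9783)

1.6992, 0.9783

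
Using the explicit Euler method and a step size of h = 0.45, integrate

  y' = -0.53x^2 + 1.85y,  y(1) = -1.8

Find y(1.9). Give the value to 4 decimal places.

Euler: y_{n+1} = y_n + h·f(x_n, y_n).
x=1.000000, y=-1.800000: f=-3.860000 → y ← -1.800000 + 0.45·(-3.860000) = -3.537000
x=1.450000, y=-3.537000: f=-7.657775 → y ← -3.537000 + 0.45·(-7.657775) = -6.982999
y(1.9) ≈ -6.9830

-6.9830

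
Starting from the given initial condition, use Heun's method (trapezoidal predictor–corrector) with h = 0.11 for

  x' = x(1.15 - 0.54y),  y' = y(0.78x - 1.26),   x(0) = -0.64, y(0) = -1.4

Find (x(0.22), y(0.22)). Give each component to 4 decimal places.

Heun on (x,y): k1 = f(t_n, state_n); k2 = f(t_n + h, state_n + h·k1); state_{n+1} = state_n + (h/2)·(k1 + k2).
0.000000: (-0.640000, -1.400000)
  k1 = (-1.219840, 2.462880)
  predictor → (-0.774182, -1.129083)
  k2 = (-1.362333, 2.104456)
  → (-0.782019, -1.148797)
0.110000: (-0.782019, -1.148797)
  k1 = (-1.384448, 2.148221)
  predictor → (-0.934309, -0.912492)
  k2 = (-1.534832, 1.814729)
  → (-0.942580, -0.930834)
(x(0.22), y(0.22)) ≈ (-0.9426, -0.9308)

-0.9426, -0.9308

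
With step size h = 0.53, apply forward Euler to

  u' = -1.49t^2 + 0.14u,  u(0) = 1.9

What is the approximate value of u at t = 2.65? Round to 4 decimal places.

-4.2751

Euler: u_{n+1} = u_n + h·f(t_n, u_n).
t=0.000000, u=1.900000: f=0.266000 → u ← 1.900000 + 0.53·0.266000 = 2.040980
t=0.530000, u=2.040980: f=-0.132804 → u ← 2.040980 + 0.53·(-0.132804) = 1.970594
t=1.060000, u=1.970594: f=-1.398281 → u ← 1.970594 + 0.53·(-1.398281) = 1.229505
t=1.590000, u=1.229505: f=-3.594738 → u ← 1.229505 + 0.53·(-3.594738) = -0.675706
t=2.120000, u=-0.675706: f=-6.791255 → u ← -0.675706 + 0.53·(-6.791255) = -4.275071
u(2.65) ≈ -4.2751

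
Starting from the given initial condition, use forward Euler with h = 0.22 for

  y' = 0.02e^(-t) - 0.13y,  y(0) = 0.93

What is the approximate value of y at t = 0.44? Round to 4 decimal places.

Euler: y_{n+1} = y_n + h·f(t_n, y_n).
t=0.000000, y=0.930000: f=-0.100900 → y ← 0.930000 + 0.22·(-0.100900) = 0.907802
t=0.220000, y=0.907802: f=-0.101964 → y ← 0.907802 + 0.22·(-0.101964) = 0.885370
y(0.44) ≈ 0.8854

0.8854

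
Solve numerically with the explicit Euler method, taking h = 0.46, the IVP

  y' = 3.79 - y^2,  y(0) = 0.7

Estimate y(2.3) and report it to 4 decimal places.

2.0525

Euler: y_{n+1} = y_n + h·f(t_n, y_n).
t=0.000000, y=0.700000: f=3.300000 → y ← 0.700000 + 0.46·3.300000 = 2.218000
t=0.460000, y=2.218000: f=-1.129524 → y ← 2.218000 + 0.46·(-1.129524) = 1.698419
t=0.920000, y=1.698419: f=0.905373 → y ← 1.698419 + 0.46·0.905373 = 2.114891
t=1.380000, y=2.114891: f=-0.682762 → y ← 2.114891 + 0.46·(-0.682762) = 1.800820
t=1.840000, y=1.800820: f=0.547047 → y ← 1.800820 + 0.46·0.547047 = 2.052462
y(2.3) ≈ 2.0525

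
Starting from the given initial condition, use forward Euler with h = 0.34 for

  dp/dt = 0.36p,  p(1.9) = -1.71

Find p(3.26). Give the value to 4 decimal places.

-2.7139

Euler: p_{n+1} = p_n + h·f(t_n, p_n).
t=1.900000, p=-1.710000: f=-0.615600 → p ← -1.710000 + 0.34·(-0.615600) = -1.919304
t=2.240000, p=-1.919304: f=-0.690949 → p ← -1.919304 + 0.34·(-0.690949) = -2.154227
t=2.580000, p=-2.154227: f=-0.775522 → p ← -2.154227 + 0.34·(-0.775522) = -2.417904
t=2.920000, p=-2.417904: f=-0.870446 → p ← -2.417904 + 0.34·(-0.870446) = -2.713856
p(3.26) ≈ -2.7139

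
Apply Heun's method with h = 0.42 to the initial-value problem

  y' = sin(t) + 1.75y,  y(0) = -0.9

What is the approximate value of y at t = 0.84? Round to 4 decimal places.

-3.1418

Heun: k1 = f(t_n, y_n); k2 = f(t_n + h, y_n + h·k1); y_{n+1} = y_n + (h/2)·(k1 + k2).
t=0.000000, y=-0.900000:
  k1 = f(0.000000, -0.900000) = -1.575000
  k2 = f(0.420000, -1.561500) = -2.324865
  y ← -0.900000 + (0.42/2)·(-1.575000 + (-2.324865)) = -1.718972
t=0.420000, y=-1.718972:
  k1 = f(0.420000, -1.718972) = -2.600440
  k2 = f(0.840000, -2.811156) = -4.174880
  y ← -1.718972 + (0.42/2)·(-2.600440 + (-4.174880)) = -3.141789
y(0.84) ≈ -3.1418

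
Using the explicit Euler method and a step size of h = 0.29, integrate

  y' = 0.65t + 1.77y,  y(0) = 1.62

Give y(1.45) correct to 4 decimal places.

Euler: y_{n+1} = y_n + h·f(t_n, y_n).
t=0.000000, y=1.620000: f=2.867400 → y ← 1.620000 + 0.29·2.867400 = 2.451546
t=0.290000, y=2.451546: f=4.527736 → y ← 2.451546 + 0.29·4.527736 = 3.764590
t=0.580000, y=3.764590: f=7.040324 → y ← 3.764590 + 0.29·7.040324 = 5.806283
t=0.870000, y=5.806283: f=10.842622 → y ← 5.806283 + 0.29·10.842622 = 8.950644
t=1.160000, y=8.950644: f=16.596639 → y ← 8.950644 + 0.29·16.596639 = 13.763669
y(1.45) ≈ 13.7637

13.7637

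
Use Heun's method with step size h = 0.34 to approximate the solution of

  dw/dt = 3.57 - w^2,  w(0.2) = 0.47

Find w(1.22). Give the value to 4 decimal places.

1.7072

Heun: k1 = f(t_n, w_n); k2 = f(t_n + h, w_n + h·k1); w_{n+1} = w_n + (h/2)·(k1 + k2).
t=0.200000, w=0.470000:
  k1 = f(0.200000, 0.470000) = 3.349100
  k2 = f(0.540000, 1.608694) = 0.982104
  w ← 0.470000 + (0.34/2)·(3.349100 + 0.982104) = 1.206305
t=0.540000, w=1.206305:
  k1 = f(0.540000, 1.206305) = 2.114829
  k2 = f(0.880000, 1.925347) = -0.136959
  w ← 1.206305 + (0.34/2)·(2.114829 + (-0.136959)) = 1.542542
t=0.880000, w=1.542542:
  k1 = f(0.880000, 1.542542) = 1.190563
  k2 = f(1.220000, 1.947334) = -0.222109
  w ← 1.542542 + (0.34/2)·(1.190563 + (-0.222109)) = 1.707180
w(1.22) ≈ 1.7072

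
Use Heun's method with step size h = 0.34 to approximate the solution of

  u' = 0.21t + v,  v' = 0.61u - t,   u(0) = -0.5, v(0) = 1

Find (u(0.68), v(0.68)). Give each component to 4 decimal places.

Heun on (u,v): k1 = f(t_n, state_n); k2 = f(t_n + h, state_n + h·k1); state_{n+1} = state_n + (h/2)·(k1 + k2).
0.000000: (-0.500000, 1.000000)
  k1 = (1.000000, -0.305000)
  predictor → (-0.160000, 0.896300)
  k2 = (0.967700, -0.437600)
  → (-0.165491, 0.873758)
0.340000: (-0.165491, 0.873758)
  k1 = (0.945158, -0.440950)
  predictor → (0.155863, 0.723835)
  k2 = (0.866635, -0.584924)
  → (0.142514, 0.699360)
(u(0.68), v(0.68)) ≈ (0.1425, 0.6994)

0.1425, 0.6994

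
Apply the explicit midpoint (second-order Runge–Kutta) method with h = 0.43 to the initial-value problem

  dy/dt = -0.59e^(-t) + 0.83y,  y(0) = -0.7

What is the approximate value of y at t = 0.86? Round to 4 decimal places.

-1.9302

Midpoint: k1 = f(t_n, y_n); k2 = f(t_n + h/2, y_n + (h/2)·k1); y_{n+1} = y_n + h·k2.
t=0.000000, y=-0.700000:
  k1 = f(0.000000, -0.700000) = -1.171000
  k2 = f(0.215000, -0.951765) = -1.265824
  y ← -0.700000 + 0.43·(-1.265824) = -1.244304
t=0.430000, y=-1.244304:
  k1 = f(0.430000, -1.244304) = -1.416573
  k2 = f(0.645000, -1.548868) = -1.595111
  y ← -1.244304 + 0.43·(-1.595111) = -1.930202
y(0.86) ≈ -1.9302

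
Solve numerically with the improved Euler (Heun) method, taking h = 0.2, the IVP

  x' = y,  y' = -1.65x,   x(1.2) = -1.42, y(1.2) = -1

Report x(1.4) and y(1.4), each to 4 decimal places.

Heun on (x,y): k1 = f(t_n, state_n); k2 = f(t_n + h, state_n + h·k1); state_{n+1} = state_n + (h/2)·(k1 + k2).
1.200000: (-1.420000, -1.000000)
  k1 = (-1.000000, 2.343000)
  predictor → (-1.620000, -0.531400)
  k2 = (-0.531400, 2.673000)
  → (-1.573140, -0.498400)
(x(1.4), y(1.4)) ≈ (-1.5731, -0.4984)

-1.5731, -0.4984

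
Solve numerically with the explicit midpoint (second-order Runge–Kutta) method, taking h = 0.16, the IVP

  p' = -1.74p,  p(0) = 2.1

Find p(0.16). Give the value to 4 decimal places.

Midpoint: k1 = f(x_n, p_n); k2 = f(x_n + h/2, p_n + (h/2)·k1); p_{n+1} = p_n + h·k2.
x=0.000000, p=2.100000:
  k1 = f(0.000000, 2.100000) = -3.654000
  k2 = f(0.080000, 1.807680) = -3.145363
  p ← 2.100000 + 0.16·(-3.145363) = 1.596742
p(0.16) ≈ 1.5967

1.5967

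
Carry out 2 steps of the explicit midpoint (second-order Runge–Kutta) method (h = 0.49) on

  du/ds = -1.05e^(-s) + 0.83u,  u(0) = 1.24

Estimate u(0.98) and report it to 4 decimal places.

Midpoint: k1 = f(s_n, u_n); k2 = f(s_n + h/2, u_n + (h/2)·k1); u_{n+1} = u_n + h·k2.
s=0.000000, u=1.240000:
  k1 = f(0.000000, 1.240000) = -0.020800
  k2 = f(0.245000, 1.234904) = 0.203131
  u ← 1.240000 + 0.49·0.203131 = 1.339534
s=0.490000, u=1.339534:
  k1 = f(0.490000, 1.339534) = 0.468555
  k2 = f(0.735000, 1.454330) = 0.703613
  u ← 1.339534 + 0.49·0.703613 = 1.684304
u(0.98) ≈ 1.6843

1.6843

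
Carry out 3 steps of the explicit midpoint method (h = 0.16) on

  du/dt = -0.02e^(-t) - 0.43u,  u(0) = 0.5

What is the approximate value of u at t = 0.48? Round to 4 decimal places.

0.4000

Midpoint: k1 = f(t_n, u_n); k2 = f(t_n + h/2, u_n + (h/2)·k1); u_{n+1} = u_n + h·k2.
t=0.000000, u=0.500000:
  k1 = f(0.000000, 0.500000) = -0.235000
  k2 = f(0.080000, 0.481200) = -0.225378
  u ← 0.500000 + 0.16·(-0.225378) = 0.463939
t=0.160000, u=0.463939:
  k1 = f(0.160000, 0.463939) = -0.216537
  k2 = f(0.240000, 0.446617) = -0.207778
  u ← 0.463939 + 0.16·(-0.207778) = 0.430695
t=0.320000, u=0.430695:
  k1 = f(0.320000, 0.430695) = -0.199722
  k2 = f(0.400000, 0.414717) = -0.191735
  u ← 0.430695 + 0.16·(-0.191735) = 0.400017
u(0.48) ≈ 0.4000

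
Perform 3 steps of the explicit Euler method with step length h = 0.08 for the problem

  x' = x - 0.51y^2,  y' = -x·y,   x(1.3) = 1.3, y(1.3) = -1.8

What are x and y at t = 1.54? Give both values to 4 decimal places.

1.2832, -1.3018

Euler on (x,y): x_{n+1} = x_n + h·x', y_{n+1} = y_n + h·y'.
1.300000: (1.300000, -1.800000); f=(-0.352400, 2.340000) → (1.271808, -1.612800)
1.380000: (1.271808, -1.612800); f=(-0.054765, 2.051172) → (1.267427, -1.448706)
1.460000: (1.267427, -1.448706); f=(0.197064, 1.836129) → (1.283192, -1.301816)
(x(1.54), y(1.54)) ≈ (1.2832, -1.3018)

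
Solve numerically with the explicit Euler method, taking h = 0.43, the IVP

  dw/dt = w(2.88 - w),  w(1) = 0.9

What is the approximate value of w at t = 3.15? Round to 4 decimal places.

Euler: w_{n+1} = w_n + h·f(t_n, w_n).
t=1.000000, w=0.900000: f=1.782000 → w ← 0.900000 + 0.43·1.782000 = 1.666260
t=1.430000, w=1.666260: f=2.022406 → w ← 1.666260 + 0.43·2.022406 = 2.535895
t=1.860000, w=2.535895: f=0.872615 → w ← 2.535895 + 0.43·0.872615 = 2.911119
t=2.290000, w=2.911119: f=-0.090591 → w ← 2.911119 + 0.43·(-0.090591) = 2.872165
t=2.720000, w=2.872165: f=0.022504 → w ← 2.872165 + 0.43·0.022504 = 2.881842
w(3.15) ≈ 2.8818

2.8818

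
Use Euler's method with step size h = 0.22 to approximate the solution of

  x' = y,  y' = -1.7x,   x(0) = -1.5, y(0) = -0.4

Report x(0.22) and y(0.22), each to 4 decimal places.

-1.5880, 0.1610

Euler on (x,y): x_{n+1} = x_n + h·x', y_{n+1} = y_n + h·y'.
0.000000: (-1.500000, -0.400000); f=(-0.400000, 2.550000) → (-1.588000, 0.161000)
(x(0.22), y(0.22)) ≈ (-1.5880, 0.1610)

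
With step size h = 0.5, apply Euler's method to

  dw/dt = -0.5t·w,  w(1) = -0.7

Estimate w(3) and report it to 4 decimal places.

Euler: w_{n+1} = w_n + h·f(t_n, w_n).
t=1.000000, w=-0.700000: f=0.350000 → w ← -0.700000 + 0.5·0.350000 = -0.525000
t=1.500000, w=-0.525000: f=0.393750 → w ← -0.525000 + 0.5·0.393750 = -0.328125
t=2.000000, w=-0.328125: f=0.328125 → w ← -0.328125 + 0.5·0.328125 = -0.164062
t=2.500000, w=-0.164062: f=0.205078 → w ← -0.164062 + 0.5·0.205078 = -0.061523
w(3) ≈ -0.0615

-0.0615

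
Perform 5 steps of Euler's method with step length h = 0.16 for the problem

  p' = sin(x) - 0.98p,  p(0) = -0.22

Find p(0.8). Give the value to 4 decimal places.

0.1151

Euler: p_{n+1} = p_n + h·f(x_n, p_n).
x=0.000000, p=-0.220000: f=0.215600 → p ← -0.220000 + 0.16·0.215600 = -0.185504
x=0.160000, p=-0.185504: f=0.341112 → p ← -0.185504 + 0.16·0.341112 = -0.130926
x=0.320000, p=-0.130926: f=0.442874 → p ← -0.130926 + 0.16·0.442874 = -0.060066
x=0.480000, p=-0.060066: f=0.520644 → p ← -0.060066 + 0.16·0.520644 = 0.023237
x=0.640000, p=0.023237: f=0.574423 → p ← 0.023237 + 0.16·0.574423 = 0.115145
p(0.8) ≈ 0.1151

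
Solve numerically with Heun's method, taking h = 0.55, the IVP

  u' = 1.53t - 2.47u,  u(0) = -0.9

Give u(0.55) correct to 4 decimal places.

Heun: k1 = f(t_n, u_n); k2 = f(t_n + h, u_n + h·k1); u_{n+1} = u_n + (h/2)·(k1 + k2).
t=0.000000, u=-0.900000:
  k1 = f(0.000000, -0.900000) = 2.223000
  k2 = f(0.550000, 0.322650) = 0.044554
  u ← -0.900000 + (0.55/2)·(2.223000 + 0.044554) = -0.276423
u(0.55) ≈ -0.2764

-0.2764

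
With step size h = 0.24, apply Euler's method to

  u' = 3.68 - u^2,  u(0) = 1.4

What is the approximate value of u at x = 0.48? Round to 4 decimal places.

1.9073

Euler: u_{n+1} = u_n + h·f(x_n, u_n).
x=0.000000, u=1.400000: f=1.720000 → u ← 1.400000 + 0.24·1.720000 = 1.812800
x=0.240000, u=1.812800: f=0.393756 → u ← 1.812800 + 0.24·0.393756 = 1.907301
u(0.48) ≈ 1.9073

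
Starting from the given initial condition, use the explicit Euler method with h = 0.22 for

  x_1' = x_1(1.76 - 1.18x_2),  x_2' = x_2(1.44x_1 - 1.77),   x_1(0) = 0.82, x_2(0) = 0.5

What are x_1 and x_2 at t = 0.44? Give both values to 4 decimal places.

1.3138, 0.4079

Euler on (x_1,x_2): x_1_{n+1} = x_1_n + h·x_1', x_2_{n+1} = x_2_n + h·x_2'.
0.000000: (0.820000, 0.500000); f=(0.959400, -0.294600) → (1.031068, 0.435188)
0.220000: (1.031068, 0.435188); f=(1.285204, -0.124143) → (1.313813, 0.407877)
(x_1(0.44), x_2(0.44)) ≈ (1.3138, 0.4079)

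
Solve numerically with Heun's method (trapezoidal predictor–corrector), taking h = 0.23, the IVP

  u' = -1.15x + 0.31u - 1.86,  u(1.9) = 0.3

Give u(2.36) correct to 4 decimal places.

Heun: k1 = f(x_n, u_n); k2 = f(x_n + h, u_n + h·k1); u_{n+1} = u_n + (h/2)·(k1 + k2).
x=1.900000, u=0.300000:
  k1 = f(1.900000, 0.300000) = -3.952000
  k2 = f(2.130000, -0.608960) = -4.498278
  u ← 0.300000 + (0.23/2)·(-3.952000 + (-4.498278)) = -0.671782
x=2.130000, u=-0.671782:
  k1 = f(2.130000, -0.671782) = -4.517752
  k2 = f(2.360000, -1.710865) = -5.104368
  u ← -0.671782 + (0.23/2)·(-4.517752 + (-5.104368)) = -1.778326
u(2.36) ≈ -1.7783

-1.7783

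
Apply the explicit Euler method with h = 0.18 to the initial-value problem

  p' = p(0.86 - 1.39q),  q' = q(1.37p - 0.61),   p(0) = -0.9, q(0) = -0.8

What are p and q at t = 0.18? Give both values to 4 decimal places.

-1.2195, -0.5346

Euler on (p,q): p_{n+1} = p_n + h·p', q_{n+1} = q_n + h·q'.
0.000000: (-0.900000, -0.800000); f=(-1.774800, 1.474400) → (-1.219464, -0.534608)
(p(0.18), q(0.18)) ≈ (-1.2195, -0.5346)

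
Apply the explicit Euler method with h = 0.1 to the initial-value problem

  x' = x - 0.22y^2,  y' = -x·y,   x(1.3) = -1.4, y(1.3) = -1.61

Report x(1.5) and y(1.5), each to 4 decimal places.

Euler on (x,y): x_{n+1} = x_n + h·x', y_{n+1} = y_n + h·y'.
1.300000: (-1.400000, -1.610000); f=(-1.970262, -2.254000) → (-1.597026, -1.835400)
1.400000: (-1.597026, -1.835400); f=(-2.338139, -2.931182) → (-1.830840, -2.128518)
(x(1.5), y(1.5)) ≈ (-1.8308, -2.1285)

-1.8308, -2.1285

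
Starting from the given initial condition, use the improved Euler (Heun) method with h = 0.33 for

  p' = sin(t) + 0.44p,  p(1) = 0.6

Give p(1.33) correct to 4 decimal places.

1.0127

Heun: k1 = f(t_n, p_n); k2 = f(t_n + h, p_n + h·k1); p_{n+1} = p_n + (h/2)·(k1 + k2).
t=1.000000, p=0.600000:
  k1 = f(1.000000, 0.600000) = 1.105471
  k2 = f(1.330000, 0.964805) = 1.395663
  p ← 0.600000 + (0.33/2)·(1.105471 + 1.395663) = 1.012687
p(1.33) ≈ 1.0127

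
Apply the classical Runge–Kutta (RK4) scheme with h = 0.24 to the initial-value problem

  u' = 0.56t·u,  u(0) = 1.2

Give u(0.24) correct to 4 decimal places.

1.2195

RK4: k1 = f(t_n, u_n); k2 = f(t_n + h/2, u_n + (h/2)·k1); k3 = f(t_n + h/2, u_n + (h/2)·k2); k4 = f(t_n + h, u_n + h·k3); u_{n+1} = u_n + (h/6)·(k1 + 2k2 + 2k3 + k4).
t=0.000000, u=1.200000:
  k1 = f(0.000000, 1.200000) = 0.000000
  k2 = f(0.120000, 1.200000) = 0.080640
  k3 = f(0.120000, 1.209677) = 0.081290
  k4 = f(0.240000, 1.219510) = 0.163902
  u ← 1.200000 + (0.24/6)·(k1 + 2k2 + 2k3 + k4) = 1.219511
u(0.24) ≈ 1.2195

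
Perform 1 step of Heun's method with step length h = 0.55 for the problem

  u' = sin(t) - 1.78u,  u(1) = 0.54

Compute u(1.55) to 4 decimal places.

Heun: k1 = f(t_n, u_n); k2 = f(t_n + h, u_n + h·k1); u_{n+1} = u_n + (h/2)·(k1 + k2).
t=1.000000, u=0.540000:
  k1 = f(1.000000, 0.540000) = -0.119729
  k2 = f(1.550000, 0.474149) = 0.155798
  u ← 0.540000 + (0.55/2)·(-0.119729 + 0.155798) = 0.549919
u(1.55) ≈ 0.5499

0.5499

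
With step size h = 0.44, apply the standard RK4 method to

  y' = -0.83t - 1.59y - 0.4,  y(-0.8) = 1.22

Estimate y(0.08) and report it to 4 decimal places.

RK4: k1 = f(t_n, y_n); k2 = f(t_n + h/2, y_n + (h/2)·k1); k3 = f(t_n + h/2, y_n + (h/2)·k2); k4 = f(t_n + h, y_n + h·k3); y_{n+1} = y_n + (h/6)·(k1 + 2k2 + 2k3 + k4).
t=-0.800000, y=1.220000:
  k1 = f(-0.800000, 1.220000) = -1.675800
  k2 = f(-0.580000, 0.851324) = -1.272205
  k3 = f(-0.580000, 0.940115) = -1.413383
  k4 = f(-0.360000, 0.598112) = -1.052198
  y ← 1.220000 + (0.44/6)·(k1 + 2k2 + 2k3 + k4) = 0.626061
t=-0.360000, y=0.626061:
  k1 = f(-0.360000, 0.626061) = -1.096636
  k2 = f(-0.140000, 0.384801) = -0.895633
  k3 = f(-0.140000, 0.429021) = -0.965944
  k4 = f(0.080000, 0.201045) = -0.786062
  y ← 0.626061 + (0.44/6)·(k1 + 2k2 + 2k3 + k4) = 0.214965
y(0.08) ≈ 0.2150

0.2150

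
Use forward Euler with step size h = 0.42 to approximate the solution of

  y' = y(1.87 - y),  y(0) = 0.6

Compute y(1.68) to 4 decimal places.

1.7824

Euler: y_{n+1} = y_n + h·f(t_n, y_n).
t=0.000000, y=0.600000: f=0.762000 → y ← 0.600000 + 0.42·0.762000 = 0.920040
t=0.420000, y=0.920040: f=0.874001 → y ← 0.920040 + 0.42·0.874001 = 1.287121
t=0.840000, y=1.287121: f=0.750236 → y ← 1.287121 + 0.42·0.750236 = 1.602220
t=1.260000, y=1.602220: f=0.429043 → y ← 1.602220 + 0.42·0.429043 = 1.782418
y(1.68) ≈ 1.7824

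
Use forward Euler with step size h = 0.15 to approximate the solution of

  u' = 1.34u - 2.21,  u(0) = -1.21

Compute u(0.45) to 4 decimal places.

-3.3039

Euler: u_{n+1} = u_n + h·f(s_n, u_n).
s=0.000000, u=-1.210000: f=-3.831400 → u ← -1.210000 + 0.15·(-3.831400) = -1.784710
s=0.150000, u=-1.784710: f=-4.601511 → u ← -1.784710 + 0.15·(-4.601511) = -2.474937
s=0.300000, u=-2.474937: f=-5.526415 → u ← -2.474937 + 0.15·(-5.526415) = -3.303899
u(0.45) ≈ -3.3039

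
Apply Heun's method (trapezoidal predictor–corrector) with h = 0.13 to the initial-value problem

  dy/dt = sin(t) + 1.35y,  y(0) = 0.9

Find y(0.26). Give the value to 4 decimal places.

Heun: k1 = f(t_n, y_n); k2 = f(t_n + h, y_n + h·k1); y_{n+1} = y_n + (h/2)·(k1 + k2).
t=0.000000, y=0.900000:
  k1 = f(0.000000, 0.900000) = 1.215000
  k2 = f(0.130000, 1.057950) = 1.557867
  y ← 0.900000 + (0.13/2)·(1.215000 + 1.557867) = 1.080236
t=0.130000, y=1.080236:
  k1 = f(0.130000, 1.080236) = 1.587953
  k2 = f(0.260000, 1.286670) = 1.994085
  y ← 1.080236 + (0.13/2)·(1.587953 + 1.994085) = 1.313069
y(0.26) ≈ 1.3131

1.3131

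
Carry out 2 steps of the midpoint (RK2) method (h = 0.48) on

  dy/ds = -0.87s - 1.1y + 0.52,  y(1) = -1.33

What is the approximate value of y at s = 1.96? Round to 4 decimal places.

-1.0054

Midpoint: k1 = f(s_n, y_n); k2 = f(s_n + h/2, y_n + (h/2)·k1); y_{n+1} = y_n + h·k2.
s=1.000000, y=-1.330000:
  k1 = f(1.000000, -1.330000) = 1.113000
  k2 = f(1.240000, -1.062880) = 0.610368
  y ← -1.330000 + 0.48·0.610368 = -1.037023
s=1.480000, y=-1.037023:
  k1 = f(1.480000, -1.037023) = 0.373126
  k2 = f(1.720000, -0.947473) = 0.065821
  y ← -1.037023 + 0.48·0.065821 = -1.005430
y(1.96) ≈ -1.0054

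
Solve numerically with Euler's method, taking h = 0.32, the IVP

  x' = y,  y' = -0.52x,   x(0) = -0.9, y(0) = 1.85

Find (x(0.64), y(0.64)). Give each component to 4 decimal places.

Euler on (x,y): x_{n+1} = x_n + h·x', y_{n+1} = y_n + h·y'.
0.000000: (-0.900000, 1.850000); f=(1.850000, 0.468000) → (-0.308000, 1.999760)
0.320000: (-0.308000, 1.999760); f=(1.999760, 0.160160) → (0.331923, 2.051011)
(x(0.64), y(0.64)) ≈ (0.3319, 2.0510)

0.3319, 2.0510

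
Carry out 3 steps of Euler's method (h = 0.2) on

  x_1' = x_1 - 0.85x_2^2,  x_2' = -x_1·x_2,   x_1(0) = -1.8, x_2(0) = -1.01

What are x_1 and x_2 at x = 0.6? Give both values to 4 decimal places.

Euler on (x_1,x_2): x_1_{n+1} = x_1_n + h·x_1', x_2_{n+1} = x_2_n + h·x_2'.
0.000000: (-1.800000, -1.010000); f=(-2.667085, -1.818000) → (-2.333417, -1.373600)
0.200000: (-2.333417, -1.373600); f=(-3.937177, -3.205182) → (-3.120852, -2.014636)
0.400000: (-3.120852, -2.014636); f=(-6.570798, -6.287383) → (-4.435012, -3.272113)
(x_1(0.6), x_2(0.6)) ≈ (-4.4350, -3.2721)

-4.4350, -3.2721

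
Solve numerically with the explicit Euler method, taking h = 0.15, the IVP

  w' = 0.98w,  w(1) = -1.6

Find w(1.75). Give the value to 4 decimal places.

Euler: w_{n+1} = w_n + h·f(t_n, w_n).
t=1.000000, w=-1.600000: f=-1.568000 → w ← -1.600000 + 0.15·(-1.568000) = -1.835200
t=1.150000, w=-1.835200: f=-1.798496 → w ← -1.835200 + 0.15·(-1.798496) = -2.104974
t=1.300000, w=-2.104974: f=-2.062875 → w ← -2.104974 + 0.15·(-2.062875) = -2.414406
t=1.450000, w=-2.414406: f=-2.366118 → w ← -2.414406 + 0.15·(-2.366118) = -2.769323
t=1.600000, w=-2.769323: f=-2.713937 → w ← -2.769323 + 0.15·(-2.713937) = -3.176414
w(1.75) ≈ -3.1764

-3.1764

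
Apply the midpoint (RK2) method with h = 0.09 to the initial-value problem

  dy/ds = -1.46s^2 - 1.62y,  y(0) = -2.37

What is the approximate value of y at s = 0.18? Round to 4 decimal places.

-1.7751

Midpoint: k1 = f(s_n, y_n); k2 = f(s_n + h/2, y_n + (h/2)·k1); y_{n+1} = y_n + h·k2.
s=0.000000, y=-2.370000:
  k1 = f(0.000000, -2.370000) = 3.839400
  k2 = f(0.045000, -2.197227) = 3.556551
  y ← -2.370000 + 0.09·3.556551 = -2.049910
s=0.090000, y=-2.049910:
  k1 = f(0.090000, -2.049910) = 3.309029
  k2 = f(0.135000, -1.901004) = 3.053018
  y ← -2.049910 + 0.09·3.053018 = -1.775139
y(0.18) ≈ -1.7751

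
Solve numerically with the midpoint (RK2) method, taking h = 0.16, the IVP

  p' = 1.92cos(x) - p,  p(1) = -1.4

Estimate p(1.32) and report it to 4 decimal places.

-0.8161

Midpoint: k1 = f(x_n, p_n); k2 = f(x_n + h/2, p_n + (h/2)·k1); p_{n+1} = p_n + h·k2.
x=1.000000, p=-1.400000:
  k1 = f(1.000000, -1.400000) = 2.437380
  k2 = f(1.080000, -1.205010) = 2.109960
  p ← -1.400000 + 0.16·2.109960 = -1.062406
x=1.160000, p=-1.062406:
  k1 = f(1.160000, -1.062406) = 1.829138
  k2 = f(1.240000, -0.916075) = 1.539684
  p ← -1.062406 + 0.16·1.539684 = -0.816057
p(1.32) ≈ -0.8161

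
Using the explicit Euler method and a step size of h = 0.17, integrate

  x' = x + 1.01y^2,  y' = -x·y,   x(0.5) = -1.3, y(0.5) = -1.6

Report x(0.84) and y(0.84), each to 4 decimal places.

-0.6100, -2.3128

Euler on (x,y): x_{n+1} = x_n + h·x', y_{n+1} = y_n + h·y'.
0.500000: (-1.300000, -1.600000); f=(1.285600, -2.080000) → (-1.081448, -1.953600)
0.670000: (-1.081448, -1.953600); f=(2.773270, -2.112717) → (-0.609992, -2.312762)
(x(0.84), y(0.84)) ≈ (-0.6100, -2.3128)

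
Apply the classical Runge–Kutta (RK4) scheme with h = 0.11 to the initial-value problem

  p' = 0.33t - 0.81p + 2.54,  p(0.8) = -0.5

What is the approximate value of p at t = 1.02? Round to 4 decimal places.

RK4: k1 = f(t_n, p_n); k2 = f(t_n + h/2, p_n + (h/2)·k1); k3 = f(t_n + h/2, p_n + (h/2)·k2); k4 = f(t_n + h, p_n + h·k3); p_{n+1} = p_n + (h/6)·(k1 + 2k2 + 2k3 + k4).
t=0.800000, p=-0.500000:
  k1 = f(0.800000, -0.500000) = 3.209000
  k2 = f(0.855000, -0.323505) = 3.084189
  k3 = f(0.855000, -0.330370) = 3.089749
  k4 = f(0.910000, -0.160128) = 2.970003
  p ← -0.500000 + (0.11/6)·(k1 + 2k2 + 2k3 + k4) = -0.160341
t=0.910000, p=-0.160341:
  k1 = f(0.910000, -0.160341) = 2.970176
  k2 = f(0.965000, 0.003019) = 2.856004
  k3 = f(0.965000, -0.003260) = 2.861091
  k4 = f(1.020000, 0.154379) = 2.751553
  p ← -0.160341 + (0.11/6)·(k1 + 2k2 + 2k3 + k4) = 0.154185
p(1.02) ≈ 0.1542

0.1542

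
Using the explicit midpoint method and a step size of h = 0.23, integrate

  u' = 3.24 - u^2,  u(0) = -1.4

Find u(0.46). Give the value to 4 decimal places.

-0.4041

Midpoint: k1 = f(x_n, u_n); k2 = f(x_n + h/2, u_n + (h/2)·k1); u_{n+1} = u_n + h·k2.
x=0.000000, u=-1.400000:
  k1 = f(0.000000, -1.400000) = 1.280000
  k2 = f(0.115000, -1.252800) = 1.670492
  u ← -1.400000 + 0.23·1.670492 = -1.015787
x=0.230000, u=-1.015787:
  k1 = f(0.230000, -1.015787) = 2.208177
  k2 = f(0.345000, -0.761846) = 2.659590
  u ← -1.015787 + 0.23·2.659590 = -0.404081
u(0.46) ≈ -0.4041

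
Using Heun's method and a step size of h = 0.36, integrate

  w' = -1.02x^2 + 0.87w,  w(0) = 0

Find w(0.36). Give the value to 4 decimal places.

-0.0238

Heun: k1 = f(x_n, w_n); k2 = f(x_n + h, w_n + h·k1); w_{n+1} = w_n + (h/2)·(k1 + k2).
x=0.000000, w=0.000000:
  k1 = f(0.000000, 0.000000) = 0.000000
  k2 = f(0.360000, 0.000000) = -0.132192
  w ← 0.000000 + (0.36/2)·(0.000000 + (-0.132192)) = -0.023795
w(0.36) ≈ -0.0238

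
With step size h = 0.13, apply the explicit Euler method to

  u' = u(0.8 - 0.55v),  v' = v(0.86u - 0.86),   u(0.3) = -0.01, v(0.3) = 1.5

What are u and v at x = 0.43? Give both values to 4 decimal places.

Euler on (u,v): u_{n+1} = u_n + h·u', v_{n+1} = v_n + h·v'.
0.300000: (-0.010000, 1.500000); f=(0.000250, -1.302900) → (-0.009968, 1.330623)
(u(0.43), v(0.43)) ≈ (-0.0100, 1.3306)

-0.0100, 1.3306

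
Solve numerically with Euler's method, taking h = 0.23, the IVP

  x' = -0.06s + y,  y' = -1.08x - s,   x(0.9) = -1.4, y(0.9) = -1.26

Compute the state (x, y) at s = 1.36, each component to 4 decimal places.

-1.9752, -0.9563

Euler on (x,y): x_{n+1} = x_n + h·x', y_{n+1} = y_n + h·y'.
0.900000: (-1.400000, -1.260000); f=(-1.314000, 0.612000) → (-1.702220, -1.119240)
1.130000: (-1.702220, -1.119240); f=(-1.187040, 0.708398) → (-1.975239, -0.956309)
(x(1.36), y(1.36)) ≈ (-1.9752, -0.9563)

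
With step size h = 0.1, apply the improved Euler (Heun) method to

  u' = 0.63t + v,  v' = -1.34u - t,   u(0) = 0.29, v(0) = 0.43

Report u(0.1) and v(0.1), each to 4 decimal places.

0.3342, 0.3833

Heun on (u,v): k1 = f(t_n, state_n); k2 = f(t_n + h, state_n + h·k1); state_{n+1} = state_n + (h/2)·(k1 + k2).
0.000000: (0.290000, 0.430000)
  k1 = (0.430000, -0.388600)
  predictor → (0.333000, 0.391140)
  k2 = (0.454140, -0.546220)
  → (0.334207, 0.383259)
(u(0.1), v(0.1)) ≈ (0.3342, 0.3833)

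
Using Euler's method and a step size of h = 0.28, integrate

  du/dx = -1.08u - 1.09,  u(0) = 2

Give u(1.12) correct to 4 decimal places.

-0.2966

Euler: u_{n+1} = u_n + h·f(x_n, u_n).
x=0.000000, u=2.000000: f=-3.250000 → u ← 2.000000 + 0.28·(-3.250000) = 1.090000
x=0.280000, u=1.090000: f=-2.267200 → u ← 1.090000 + 0.28·(-2.267200) = 0.455184
x=0.560000, u=0.455184: f=-1.581599 → u ← 0.455184 + 0.28·(-1.581599) = 0.012336
x=0.840000, u=0.012336: f=-1.103323 → u ← 0.012336 + 0.28·(-1.103323) = -0.296594
u(1.12) ≈ -0.2966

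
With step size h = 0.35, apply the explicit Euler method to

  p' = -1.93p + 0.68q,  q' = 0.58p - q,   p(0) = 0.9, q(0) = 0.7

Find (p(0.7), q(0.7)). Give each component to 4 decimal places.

Euler on (p,q): p_{n+1} = p_n + h·p', q_{n+1} = q_n + h·q'.
0.000000: (0.900000, 0.700000); f=(-1.261000, -0.178000) → (0.458650, 0.637700)
0.350000: (0.458650, 0.637700); f=(-0.451559, -0.371683) → (0.300605, 0.507611)
(p(0.7), q(0.7)) ≈ (0.3006, 0.5076)

0.3006, 0.5076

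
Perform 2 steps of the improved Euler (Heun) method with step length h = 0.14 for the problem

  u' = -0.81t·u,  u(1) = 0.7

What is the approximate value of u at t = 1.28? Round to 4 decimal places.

0.5409

Heun: k1 = f(t_n, u_n); k2 = f(t_n + h, u_n + h·k1); u_{n+1} = u_n + (h/2)·(k1 + k2).
t=1.000000, u=0.700000:
  k1 = f(1.000000, 0.700000) = -0.567000
  k2 = f(1.140000, 0.620620) = -0.573081
  u ← 0.700000 + (0.14/2)·(-0.567000 + (-0.573081)) = 0.620194
t=1.140000, u=0.620194:
  k1 = f(1.140000, 0.620194) = -0.572687
  k2 = f(1.280000, 0.540018) = -0.559891
  u ← 0.620194 + (0.14/2)·(-0.572687 + (-0.559891)) = 0.540914
u(1.28) ≈ 0.5409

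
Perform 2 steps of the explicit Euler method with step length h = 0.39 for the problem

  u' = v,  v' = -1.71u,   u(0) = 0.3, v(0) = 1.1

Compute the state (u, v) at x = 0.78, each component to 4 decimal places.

Euler on (u,v): u_{n+1} = u_n + h·u', v_{n+1} = v_n + h·v'.
0.000000: (0.300000, 1.100000); f=(1.100000, -0.513000) → (0.729000, 0.899930)
0.390000: (0.729000, 0.899930); f=(0.899930, -1.246590) → (1.079973, 0.413760)
(u(0.78), v(0.78)) ≈ (1.0800, 0.4138)

1.0800, 0.4138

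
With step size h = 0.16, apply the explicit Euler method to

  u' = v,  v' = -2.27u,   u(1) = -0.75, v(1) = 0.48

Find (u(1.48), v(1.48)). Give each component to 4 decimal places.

Euler on (u,v): u_{n+1} = u_n + h·u', v_{n+1} = v_n + h·v'.
1.000000: (-0.750000, 0.480000); f=(0.480000, 1.702500) → (-0.673200, 0.752400)
1.160000: (-0.673200, 0.752400); f=(0.752400, 1.528164) → (-0.552816, 0.996906)
1.320000: (-0.552816, 0.996906); f=(0.996906, 1.254892) → (-0.393311, 1.197689)
(u(1.48), v(1.48)) ≈ (-0.3933, 1.1977)

-0.3933, 1.1977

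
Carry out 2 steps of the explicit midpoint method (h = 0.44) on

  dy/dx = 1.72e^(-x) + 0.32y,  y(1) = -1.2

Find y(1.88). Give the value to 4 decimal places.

Midpoint: k1 = f(x_n, y_n); k2 = f(x_n + h/2, y_n + (h/2)·k1); y_{n+1} = y_n + h·k2.
x=1.000000, y=-1.200000:
  k1 = f(1.000000, -1.200000) = 0.248753
  k2 = f(1.220000, -1.145274) = 0.141308
  y ← -1.200000 + 0.44·0.141308 = -1.137824
x=1.440000, y=-1.137824:
  k1 = f(1.440000, -1.137824) = 0.043412
  k2 = f(1.660000, -1.128274) = -0.034009
  y ← -1.137824 + 0.44·(-0.034009) = -1.152788
y(1.88) ≈ -1.1528

-1.1528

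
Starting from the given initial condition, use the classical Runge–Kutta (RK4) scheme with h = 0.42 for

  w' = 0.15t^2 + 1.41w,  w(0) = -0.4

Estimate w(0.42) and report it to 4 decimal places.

RK4: k1 = f(t_n, w_n); k2 = f(t_n + h/2, w_n + (h/2)·k1); k3 = f(t_n + h/2, w_n + (h/2)·k2); k4 = f(t_n + h, w_n + h·k3); w_{n+1} = w_n + (h/6)·(k1 + 2k2 + 2k3 + k4).
t=0.000000, w=-0.400000:
  k1 = f(0.000000, -0.400000) = -0.564000
  k2 = f(0.210000, -0.518440) = -0.724385
  k3 = f(0.210000, -0.552121) = -0.771876
  k4 = f(0.420000, -0.724188) = -0.994645
  w ← -0.400000 + (0.42/6)·(k1 + 2k2 + 2k3 + k4) = -0.718582
w(0.42) ≈ -0.7186

-0.7186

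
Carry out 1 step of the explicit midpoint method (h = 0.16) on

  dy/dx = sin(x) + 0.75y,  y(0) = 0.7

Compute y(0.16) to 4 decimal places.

Midpoint: k1 = f(x_n, y_n); k2 = f(x_n + h/2, y_n + (h/2)·k1); y_{n+1} = y_n + h·k2.
x=0.000000, y=0.700000:
  k1 = f(0.000000, 0.700000) = 0.525000
  k2 = f(0.080000, 0.742000) = 0.636415
  y ← 0.700000 + 0.16·0.636415 = 0.801826
y(0.16) ≈ 0.8018

0.8018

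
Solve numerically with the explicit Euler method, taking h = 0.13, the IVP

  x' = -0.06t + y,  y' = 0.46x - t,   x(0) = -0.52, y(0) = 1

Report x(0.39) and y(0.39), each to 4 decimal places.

-0.1464, 0.8790

Euler on (x,y): x_{n+1} = x_n + h·x', y_{n+1} = y_n + h·y'.
0.000000: (-0.520000, 1.000000); f=(1.000000, -0.239200) → (-0.390000, 0.968904)
0.130000: (-0.390000, 0.968904); f=(0.961104, -0.309400) → (-0.265056, 0.928682)
0.260000: (-0.265056, 0.928682); f=(0.913082, -0.381926) → (-0.146356, 0.879032)
(x(0.39), y(0.39)) ≈ (-0.1464, 0.8790)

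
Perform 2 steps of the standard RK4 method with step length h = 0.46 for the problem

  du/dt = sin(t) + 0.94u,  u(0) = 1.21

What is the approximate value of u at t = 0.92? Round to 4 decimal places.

3.4142

RK4: k1 = f(t_n, u_n); k2 = f(t_n + h/2, u_n + (h/2)·k1); k3 = f(t_n + h/2, u_n + (h/2)·k2); k4 = f(t_n + h, u_n + h·k3); u_{n+1} = u_n + (h/6)·(k1 + 2k2 + 2k3 + k4).
t=0.000000, u=1.210000:
  k1 = f(0.000000, 1.210000) = 1.137400
  k2 = f(0.230000, 1.471602) = 1.611283
  k3 = f(0.230000, 1.580595) = 1.713737
  k4 = f(0.460000, 1.998319) = 2.322368
  u ← 1.210000 + (0.46/6)·(k1 + 2k2 + 2k3 + k4) = 1.985085
t=0.460000, u=1.985085:
  k1 = f(0.460000, 1.985085) = 2.309928
  k2 = f(0.690000, 2.516369) = 3.001924
  k3 = f(0.690000, 2.675528) = 3.151533
  k4 = f(0.920000, 3.434791) = 4.024305
  u ← 1.985085 + (0.46/6)·(k1 + 2k2 + 2k3 + k4) = 3.414240
u(0.92) ≈ 3.4142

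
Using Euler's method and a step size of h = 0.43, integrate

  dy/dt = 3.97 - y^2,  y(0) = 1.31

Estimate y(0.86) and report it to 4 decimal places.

1.7526

Euler: y_{n+1} = y_n + h·f(t_n, y_n).
t=0.000000, y=1.310000: f=2.253900 → y ← 1.310000 + 0.43·2.253900 = 2.279177
t=0.430000, y=2.279177: f=-1.224648 → y ← 2.279177 + 0.43·(-1.224648) = 1.752578
y(0.86) ≈ 1.7526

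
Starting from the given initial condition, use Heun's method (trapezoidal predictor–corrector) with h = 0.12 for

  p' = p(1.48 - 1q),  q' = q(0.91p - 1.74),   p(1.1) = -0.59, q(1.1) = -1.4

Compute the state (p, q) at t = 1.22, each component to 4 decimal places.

Heun on (p,q): k1 = f(t_n, state_n); k2 = f(t_n + h, state_n + h·k1); state_{n+1} = state_n + (h/2)·(k1 + k2).
1.100000: (-0.590000, -1.400000)
  k1 = (-1.699200, 3.187660)
  predictor → (-0.793904, -1.017481)
  k2 = (-1.982760, 2.505498)
  → (-0.810918, -1.058411)
(p(1.22), q(1.22)) ≈ (-0.8109, -1.0584)

-0.8109, -1.0584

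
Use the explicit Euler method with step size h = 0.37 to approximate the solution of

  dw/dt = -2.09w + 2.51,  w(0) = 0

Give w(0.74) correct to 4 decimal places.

1.1392

Euler: w_{n+1} = w_n + h·f(t_n, w_n).
t=0.000000, w=0.000000: f=2.510000 → w ← 0.000000 + 0.37·2.510000 = 0.928700
t=0.370000, w=0.928700: f=0.569017 → w ← 0.928700 + 0.37·0.569017 = 1.139236
w(0.74) ≈ 1.1392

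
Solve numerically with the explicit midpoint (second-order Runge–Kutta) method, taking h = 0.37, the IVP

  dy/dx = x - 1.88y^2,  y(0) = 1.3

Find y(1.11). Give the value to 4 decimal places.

0.8188

Midpoint: k1 = f(x_n, y_n); k2 = f(x_n + h/2, y_n + (h/2)·k1); y_{n+1} = y_n + h·k2.
x=0.000000, y=1.300000:
  k1 = f(0.000000, 1.300000) = -3.177200
  k2 = f(0.185000, 0.712218) = -0.768638
  y ← 1.300000 + 0.37·(-0.768638) = 1.015604
x=0.370000, y=1.015604:
  k1 = f(0.370000, 1.015604) = -1.569128
  k2 = f(0.555000, 0.725315) = -0.434034
  y ← 1.015604 + 0.37·(-0.434034) = 0.855011
x=0.740000, y=0.855011:
  k1 = f(0.740000, 0.855011) = -0.634363
  k2 = f(0.925000, 0.737654) = -0.097971
  y ← 0.855011 + 0.37·(-0.097971) = 0.818762
y(1.11) ≈ 0.8188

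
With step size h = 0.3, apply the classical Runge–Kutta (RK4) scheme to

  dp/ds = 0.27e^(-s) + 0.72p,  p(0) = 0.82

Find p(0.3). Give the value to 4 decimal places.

RK4: k1 = f(s_n, p_n); k2 = f(s_n + h/2, p_n + (h/2)·k1); k3 = f(s_n + h/2, p_n + (h/2)·k2); k4 = f(s_n + h, p_n + h·k3); p_{n+1} = p_n + (h/6)·(k1 + 2k2 + 2k3 + k4).
s=0.000000, p=0.820000:
  k1 = f(0.000000, 0.820000) = 0.860400
  k2 = f(0.150000, 0.949060) = 0.915714
  k3 = f(0.150000, 0.957357) = 0.921688
  k4 = f(0.300000, 1.096506) = 0.989506
  p ← 0.820000 + (0.3/6)·(k1 + 2k2 + 2k3 + k4) = 1.096236
p(0.3) ≈ 1.0962

1.0962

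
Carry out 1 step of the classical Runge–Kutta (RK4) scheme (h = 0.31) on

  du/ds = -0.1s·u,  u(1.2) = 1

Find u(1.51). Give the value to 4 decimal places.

0.9589

RK4: k1 = f(s_n, u_n); k2 = f(s_n + h/2, u_n + (h/2)·k1); k3 = f(s_n + h/2, u_n + (h/2)·k2); k4 = f(s_n + h, u_n + h·k3); u_{n+1} = u_n + (h/6)·(k1 + 2k2 + 2k3 + k4).
s=1.200000, u=1.000000:
  k1 = f(1.200000, 1.000000) = -0.120000
  k2 = f(1.355000, 0.981400) = -0.132980
  k3 = f(1.355000, 0.979388) = -0.132707
  k4 = f(1.510000, 0.958861) = -0.144788
  u ← 1.000000 + (0.31/6)·(k1 + 2k2 + 2k3 + k4) = 0.958865
u(1.51) ≈ 0.9589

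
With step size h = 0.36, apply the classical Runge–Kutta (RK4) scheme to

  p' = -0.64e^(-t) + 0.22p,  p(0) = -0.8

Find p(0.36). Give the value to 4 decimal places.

RK4: k1 = f(t_n, p_n); k2 = f(t_n + h/2, p_n + (h/2)·k1); k3 = f(t_n + h/2, p_n + (h/2)·k2); k4 = f(t_n + h, p_n + h·k3); p_{n+1} = p_n + (h/6)·(k1 + 2k2 + 2k3 + k4).
t=0.000000, p=-0.800000:
  k1 = f(0.000000, -0.800000) = -0.816000
  k2 = f(0.180000, -0.946880) = -0.742887
  k3 = f(0.180000, -0.933720) = -0.739991
  k4 = f(0.360000, -1.066397) = -0.681120
  p ← -0.800000 + (0.36/6)·(k1 + 2k2 + 2k3 + k4) = -1.067773
p(0.36) ≈ -1.0678

-1.0678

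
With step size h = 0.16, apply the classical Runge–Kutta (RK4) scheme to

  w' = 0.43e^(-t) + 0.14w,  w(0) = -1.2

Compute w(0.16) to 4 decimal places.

-1.1629

RK4: k1 = f(t_n, w_n); k2 = f(t_n + h/2, w_n + (h/2)·k1); k3 = f(t_n + h/2, w_n + (h/2)·k2); k4 = f(t_n + h, w_n + h·k3); w_{n+1} = w_n + (h/6)·(k1 + 2k2 + 2k3 + k4).
t=0.000000, w=-1.200000:
  k1 = f(0.000000, -1.200000) = 0.262000
  k2 = f(0.080000, -1.179040) = 0.231874
  k3 = f(0.080000, -1.181450) = 0.231537
  k4 = f(0.160000, -1.162954) = 0.203608
  w ← -1.200000 + (0.16/6)·(k1 + 2k2 + 2k3 + k4) = -1.162869
w(0.16) ≈ -1.1629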